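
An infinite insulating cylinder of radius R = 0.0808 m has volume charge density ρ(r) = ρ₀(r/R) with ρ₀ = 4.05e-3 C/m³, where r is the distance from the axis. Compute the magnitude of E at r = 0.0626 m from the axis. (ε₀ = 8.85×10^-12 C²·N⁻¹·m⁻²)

|E| = 7.40×10^6 N/C

Coaxial Gaussian cylinder, radius r = 0.0626 m, length L (r < R).
Integrating ρ over the cross-section to radius r: λ_enc = (2πρ₀/R) ∫₀^r r'^2 dr' = 2πρ₀ r^3/(3·R) = 2.575e-5 C/m.
Gauss's law: E·2πrL = λ_enc L/ε₀.
E = |λ_enc|/(2πε₀r) = (2.575e-5)/(2π·8.85×10^-12·0.0626) = 7.40e6 N/C.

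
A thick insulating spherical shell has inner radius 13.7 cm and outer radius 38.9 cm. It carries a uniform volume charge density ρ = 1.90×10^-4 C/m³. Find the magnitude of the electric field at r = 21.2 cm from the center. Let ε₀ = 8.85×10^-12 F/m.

E ≈ 1.11×10^6 N/C

Use a concentric Gaussian sphere at r = 21.2 cm (within the shell material, 13.7 cm < r < 38.9 cm).
Enclosed charge is the volume from a to r: Q_enc = (4π/3)ρ(r³ − a³) = 5.537×10^-6 C.
Gauss's law: E·4πr² = Q_enc/ε₀.
E = |Q_enc|/(4πε₀r²) = (5.537×10^-6)/(4π·8.85×10^-12·(0.212)²) = 1.11×10^6 N/C.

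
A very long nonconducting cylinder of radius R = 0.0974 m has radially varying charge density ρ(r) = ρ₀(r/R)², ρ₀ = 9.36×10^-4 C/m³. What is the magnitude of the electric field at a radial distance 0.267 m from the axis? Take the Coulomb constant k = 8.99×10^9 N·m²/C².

|E| = 9.39×10^5 N/C

Take a coaxial cylindrical Gaussian surface of radius r = 0.267 m and length L (r > R, full charge per length enclosed).
λ_enc = 2π ∫₀^R ρ₀(r'/R)^2 r' dr' = 2πρ₀R²/4 = 1.395e-5 C/m.
Gauss's law: E·2πrL = λ_enc L/ε₀.
E = 2k|λ_enc|/r = 2(8.99×10^9)(1.395×10^-5)/(0.267) = 9.39e5 N/C.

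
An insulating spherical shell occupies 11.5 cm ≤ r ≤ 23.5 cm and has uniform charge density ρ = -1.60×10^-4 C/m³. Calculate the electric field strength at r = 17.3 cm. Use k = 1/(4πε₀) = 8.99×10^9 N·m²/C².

E ≈ 7.36×10^5 V/m

Use a concentric Gaussian sphere at r = 17.3 cm (within the shell material, 11.5 cm < r < 23.5 cm).
Enclosed charge is the volume from a to r: Q_enc = (4π/3)ρ(r³ − a³) = -2.451×10^-6 C.
By Gauss's law, ∮E·dA = E·4πr² = Q_enc/ε₀.
E = k|Q_enc|/r² = (8.99×10^9)(2.451×10^-6)/(0.173)² = 7.36×10^5 N/C.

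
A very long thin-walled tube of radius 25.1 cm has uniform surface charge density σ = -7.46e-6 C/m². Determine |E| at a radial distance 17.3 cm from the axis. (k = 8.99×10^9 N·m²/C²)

E = 0 (no enclosed charge)

By cylindrical symmetry E is radial; use a coaxial Gaussian cylinder of radius 17.3 cm and length L (r < 25.1 cm, inside the shell).
No charge is enclosed, so Gauss's law gives E·2πrL = 0 ⇒ E = 0.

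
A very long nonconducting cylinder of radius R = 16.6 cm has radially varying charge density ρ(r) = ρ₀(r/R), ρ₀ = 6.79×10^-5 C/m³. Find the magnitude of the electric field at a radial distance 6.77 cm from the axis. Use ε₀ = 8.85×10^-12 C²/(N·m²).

By cylindrical symmetry E is radial; use a coaxial Gaussian cylinder of radius 6.77 cm and length L (r < R).
λ_enc = ∫₀^r ρ(r')·2πr' dr' = (2πρ₀/R)·r^3/3 = 2.658×10^-7 C/m.
Since E is radial and uniform over the curved surface, Φ = E·2πrL = Q_enc/ε₀ = λ_enc L/ε₀.
E = |λ_enc|/(2πε₀r) = (2.658e-7)/(2π·8.85×10^-12·0.0677) = 7.06×10^4 N/C.

E = 7.06e4 V/m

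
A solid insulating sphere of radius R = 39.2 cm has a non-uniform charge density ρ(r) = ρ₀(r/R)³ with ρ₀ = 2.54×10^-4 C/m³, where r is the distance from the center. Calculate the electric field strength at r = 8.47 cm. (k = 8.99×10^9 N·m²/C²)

Use a concentric Gaussian sphere at r = 8.47 cm (r < R).
Q_enc = ∫₀^r ρ(r')·4πr'² dr' = (4πρ₀/R³) ∫₀^r r'^5 dr' = 4πρ₀ r^6/(6·R³) = 3.261e-9 C.
Gauss's law: E·4πr² = Q_enc/ε₀.
E = k|Q_enc|/r² = (8.99×10^9)(3.261e-9)/(0.0847)² = 4.09e3 N/C.

E ≈ 4.09e3 V/m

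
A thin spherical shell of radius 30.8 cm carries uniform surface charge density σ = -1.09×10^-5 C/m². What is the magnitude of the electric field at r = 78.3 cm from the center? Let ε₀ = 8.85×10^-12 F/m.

Take a concentric spherical Gaussian surface of radius r = 78.3 cm (r > 30.8 cm).
The entire shell is enclosed: Q_enc = σ·4πR² = (-1.09×10^-5)·4π·(0.308)² = -1.299e-5 C.
By Gauss's law, ∮E·dA = E·4πr² = Q_enc/ε₀.
E = |Q_enc|/(4πε₀r²) = (1.299×10^-5)/(4π·8.85×10^-12·(0.783)²) = 1.91×10^5 N/C.

|E| ≈ 1.91×10^5 N/C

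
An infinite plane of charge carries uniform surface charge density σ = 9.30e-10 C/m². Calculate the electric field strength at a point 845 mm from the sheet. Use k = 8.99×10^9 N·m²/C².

52.5 N/C

Choose a cylindrical pillbox piercing the sheet, end faces (area A) parallel to it.
Flux Φ = 2EA and Q_enc = σA, so 2EA = σA/ε₀ ⇒ E = |σ|/(2ε₀), independent of distance.
E = 2πk|σ| = 2π(8.99×10^9)(9.30×10^-10) = 52.5 N/C.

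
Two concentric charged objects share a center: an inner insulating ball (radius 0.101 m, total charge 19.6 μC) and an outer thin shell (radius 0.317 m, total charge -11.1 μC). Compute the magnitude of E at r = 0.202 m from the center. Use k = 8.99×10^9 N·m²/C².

|E| ≈ 4.32e6 V/m

By spherical symmetry E is radial; choose a Gaussian sphere of radius r = 0.202 m (between the bodies, 0.101 m < r < 0.317 m).
Only the inner charge is enclosed; the outer shell contributes nothing inside itself. Q_enc = 19.6 μC = 1.96×10^-5 C.
By Gauss's law, ∮E·dA = E·4πr² = Q_enc/ε₀.
E = k|Q_enc|/r² = (8.99×10^9)(1.96e-5)/(0.202)² = 4.32e6 N/C.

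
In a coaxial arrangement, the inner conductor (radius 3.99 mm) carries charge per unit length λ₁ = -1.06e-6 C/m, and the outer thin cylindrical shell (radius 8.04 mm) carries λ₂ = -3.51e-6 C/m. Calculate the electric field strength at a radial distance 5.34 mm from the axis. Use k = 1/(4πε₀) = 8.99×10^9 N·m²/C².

3.57e6 N/C

Choose a coaxial cylinder of radius r = 5.34 mm (arbitrary length L) as the Gaussian surface (between the conductors, 3.99 mm < r < 8.04 mm).
Only the inner wire is enclosed; the outer shell contributes nothing inside itself. λ_enc = λ₁ = -1.06×10^-6 C/m.
By Gauss's law (flux through the curved wall only), E·2πrL = λ_enc L/ε₀.
E = 2k|λ_enc|/r = 2(8.99×10^9)(1.06×10^-6)/(0.00534) = 3.57×10^6 N/C.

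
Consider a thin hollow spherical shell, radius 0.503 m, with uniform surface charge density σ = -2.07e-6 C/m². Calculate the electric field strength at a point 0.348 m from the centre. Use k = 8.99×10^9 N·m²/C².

|E| = 0 N/C

Symmetry ⇒ E = E(r) r̂. Gaussian sphere of radius r = 0.348 m (inside the shell, r < 0.503 m).
No charge lies within this surface, so Q_enc = 0 and Gauss's law gives E·4πr² = 0 ⇒ E = 0.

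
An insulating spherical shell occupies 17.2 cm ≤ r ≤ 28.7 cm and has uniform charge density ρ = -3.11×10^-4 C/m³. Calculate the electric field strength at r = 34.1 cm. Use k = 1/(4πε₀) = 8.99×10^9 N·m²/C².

E ≈ 1.87e6 N/C

Take a concentric spherical Gaussian surface of radius r = 34.1 cm (r > 28.7 cm, enclosing the whole shell).
Q_enc = ρ·(4π/3)(b³ − a³) = (-3.11e-4)·(4π/3)·((0.287)³ − (0.172)³) = -2.417×10^-5 C.
Applying ∮E·dA = Q_enc/ε₀ with Φ = E(4πr²):
E = k|Q_enc|/r² = (8.99×10^9)(2.417×10^-5)/(0.341)² = 1.87e6 N/C.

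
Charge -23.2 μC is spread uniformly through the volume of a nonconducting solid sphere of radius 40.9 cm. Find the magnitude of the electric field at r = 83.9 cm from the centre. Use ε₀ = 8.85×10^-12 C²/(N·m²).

By spherical symmetry E is radial; choose a Gaussian sphere of radius r = 83.9 cm (r > R, so the entire charge is enclosed).
Q_enc = -23.2 μC = -2.32e-5 C.
Since E is radial and uniform over the Gaussian sphere, Φ = E·4πr² = Q_enc/ε₀.
E = |Q_enc|/(4πε₀r²) = (2.32e-5)/(4π·8.85×10^-12·(0.839)²) = 2.96×10^5 N/C.

E = 2.96e5 N/C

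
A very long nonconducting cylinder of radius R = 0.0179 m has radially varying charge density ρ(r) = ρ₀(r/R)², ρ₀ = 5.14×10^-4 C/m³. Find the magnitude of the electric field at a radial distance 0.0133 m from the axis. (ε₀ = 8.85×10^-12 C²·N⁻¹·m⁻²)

Choose a coaxial cylinder of radius r = 0.0133 m (arbitrary length L) as the Gaussian surface (r < R).
Integrating ρ over the cross-section to radius r: λ_enc = (2πρ₀/R²) ∫₀^r r'^3 dr' = 2πρ₀ r^4/(4·R²) = 7.885×10^-8 C/m.
By Gauss's law (flux through the curved wall only), E·2πrL = λ_enc L/ε₀.
E = |λ_enc|/(2πε₀r) = (7.885×10^-8)/(2π·8.85×10^-12·0.0133) = 1.07e5 N/C.

E ≈ 1.07e5 V/m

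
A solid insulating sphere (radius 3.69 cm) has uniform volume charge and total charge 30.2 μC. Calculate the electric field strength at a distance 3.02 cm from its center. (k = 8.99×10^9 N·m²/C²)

Use a concentric Gaussian sphere at r = 3.02 cm (r < R).
For a uniform sphere the enclosed fraction is (r/R)³, so Q_enc = (30.2 μC)(0.0302/0.0369)³ = 1.656e-5 C.
By Gauss's law, ∮E·dA = E·4πr² = Q_enc/ε₀.
E = k|Q_enc|/r² = (8.99×10^9)(1.656×10^-5)/(0.0302)² = 1.63×10^8 N/C.

1.63e8 V/m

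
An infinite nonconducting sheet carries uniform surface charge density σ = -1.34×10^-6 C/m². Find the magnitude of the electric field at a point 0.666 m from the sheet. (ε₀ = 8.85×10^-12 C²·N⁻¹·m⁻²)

E = 7.57×10^4 N/C

Choose a cylindrical pillbox piercing the sheet, end faces (area A) parallel to it.
Flux Φ = 2EA and Q_enc = σA, so 2EA = σA/ε₀ ⇒ E = |σ|/(2ε₀), independent of distance.
E = |σ|/(2ε₀) = (1.34e-6)/(2·8.85×10^-12) = 7.57×10^4 N/C.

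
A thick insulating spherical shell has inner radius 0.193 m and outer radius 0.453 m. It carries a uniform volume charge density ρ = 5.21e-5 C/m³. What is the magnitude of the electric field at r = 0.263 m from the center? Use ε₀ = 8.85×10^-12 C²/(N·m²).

|E| = 3.12e5 V/m

Take a concentric spherical Gaussian surface of radius r = 0.263 m (within the shell material, 0.193 m < r < 0.453 m).
Enclosed charge is the volume from a to r: Q_enc = (4π/3)ρ(r³ − a³) = 2.401e-6 C.
Since E is radial and uniform over the Gaussian sphere, Φ = E·4πr² = Q_enc/ε₀.
E = |Q_enc|/(4πε₀r²) = (2.401e-6)/(4π·8.85×10^-12·(0.263)²) = 3.12×10^5 N/C.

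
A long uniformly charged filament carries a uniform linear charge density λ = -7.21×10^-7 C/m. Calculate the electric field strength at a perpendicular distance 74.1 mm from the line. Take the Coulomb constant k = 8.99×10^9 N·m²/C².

1.75×10^5 N/C

By cylindrical symmetry E is radial; use a coaxial Gaussian cylinder of radius 74.1 mm and length L.
Q_enc = λL, so λ_enc = -7.21×10^-7 C/m.
Gauss's law: E·2πrL = λ_enc L/ε₀.
E = 2k|λ_enc|/r = 2(8.99×10^9)(7.21×10^-7)/(0.0741) = 1.75e5 N/C.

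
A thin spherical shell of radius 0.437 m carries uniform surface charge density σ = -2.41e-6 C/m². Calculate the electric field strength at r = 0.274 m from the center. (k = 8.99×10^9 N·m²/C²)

E = 0

Use a concentric Gaussian sphere at r = 0.274 m (inside the shell, r < 0.437 m).
No charge lies within this surface, so Q_enc = 0 and Gauss's law gives E·4πr² = 0 ⇒ E = 0.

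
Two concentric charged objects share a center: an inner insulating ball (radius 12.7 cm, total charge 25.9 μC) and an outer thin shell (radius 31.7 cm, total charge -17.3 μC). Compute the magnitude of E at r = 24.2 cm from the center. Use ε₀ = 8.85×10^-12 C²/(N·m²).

|E| ≈ 3.98e6 N/C

Take a concentric spherical Gaussian surface of radius r = 24.2 cm (between the bodies, 12.7 cm < r < 31.7 cm).
Only the inner charge is enclosed; the outer shell contributes nothing inside itself. Q_enc = 25.9 μC = 2.59e-5 C.
Since E is radial and uniform over the Gaussian sphere, Φ = E·4πr² = Q_enc/ε₀.
E = |Q_enc|/(4πε₀r²) = (2.59e-5)/(4π·8.85×10^-12·(0.242)²) = 3.98e6 N/C.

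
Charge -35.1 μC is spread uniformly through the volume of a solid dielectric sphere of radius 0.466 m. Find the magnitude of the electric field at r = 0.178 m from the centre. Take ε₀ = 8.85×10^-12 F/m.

5.55×10^5 N/C

Take a concentric spherical Gaussian surface of radius r = 0.178 m (r < R).
For a uniform sphere the enclosed fraction is (r/R)³, so Q_enc = (-35.1 μC)(0.178/0.466)³ = -1.956×10^-6 C.
Applying ∮E·dA = Q_enc/ε₀ with Φ = E(4πr²):
E = |Q_enc|/(4πε₀r²) = (1.956×10^-6)/(4π·8.85×10^-12·(0.178)²) = 5.55×10^5 N/C.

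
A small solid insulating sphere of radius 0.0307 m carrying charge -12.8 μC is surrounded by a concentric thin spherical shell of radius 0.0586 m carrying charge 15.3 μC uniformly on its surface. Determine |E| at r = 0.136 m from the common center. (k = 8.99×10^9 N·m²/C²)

E ≈ 1.22e6 V/m

Symmetry ⇒ E = E(r) r̂. Gaussian sphere of radius r = 0.136 m (r > 0.0586 m, enclosing both).
Q_enc = (-12.8 μC) + (15.3 μC) = 2.50e-6 C.
Applying ∮E·dA = Q_enc/ε₀ with Φ = E(4πr²):
E = k|Q_enc|/r² = (8.99×10^9)(2.50e-6)/(0.136)² = 1.22×10^6 N/C.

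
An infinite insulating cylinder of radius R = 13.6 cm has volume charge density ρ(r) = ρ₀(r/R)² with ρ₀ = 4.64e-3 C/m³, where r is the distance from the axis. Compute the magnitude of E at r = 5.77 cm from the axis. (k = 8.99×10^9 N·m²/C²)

Choose a coaxial cylinder of radius r = 5.77 cm (arbitrary length L) as the Gaussian surface (r < R).
λ_enc = ∫₀^r ρ(r')·2πr' dr' = (2πρ₀/R²)·r^4/4 = 4.368×10^-6 C/m.
Applying ∮E·dA = Q_enc/ε₀ with the end caps contributing no flux:
E = 2k|λ_enc|/r = 2(8.99×10^9)(4.368e-6)/(0.0577) = 1.36e6 N/C.

1.36e6 N/C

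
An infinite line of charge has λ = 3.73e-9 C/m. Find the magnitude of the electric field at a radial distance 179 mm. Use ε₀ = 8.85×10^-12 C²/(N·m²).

By cylindrical symmetry E is radial; use a coaxial Gaussian cylinder of radius 179 mm and length L.
Q_enc = λL, so λ_enc = 3.73×10^-9 C/m.
Applying ∮E·dA = Q_enc/ε₀ with the end caps contributing no flux:
E = |λ_enc|/(2πε₀r) = (3.73×10^-9)/(2π·8.85×10^-12·0.179) = 375 N/C.

375 N/C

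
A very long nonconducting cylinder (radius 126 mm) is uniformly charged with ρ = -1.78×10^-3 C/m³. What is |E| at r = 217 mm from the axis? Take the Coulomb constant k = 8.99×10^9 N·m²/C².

|E| ≈ 7.36e6 V/m

Take a coaxial cylindrical Gaussian surface of radius r = 217 mm and length L (r > 126 mm, full cross-section enclosed).
λ_enc = ρ·πR² = (-1.78e-3)π(0.126)² = -8.878×10^-5 C/m.
Applying ∮E·dA = Q_enc/ε₀ with the end caps contributing no flux:
E = 2k|λ_enc|/r = 2(8.99×10^9)(8.878e-5)/(0.217) = 7.36×10^6 N/C.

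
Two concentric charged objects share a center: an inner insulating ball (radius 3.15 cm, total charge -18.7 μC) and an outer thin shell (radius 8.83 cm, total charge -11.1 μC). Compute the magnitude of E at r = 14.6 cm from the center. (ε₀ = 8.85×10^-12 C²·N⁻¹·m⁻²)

Take a concentric spherical Gaussian surface of radius r = 14.6 cm (r > 8.83 cm, enclosing both).
Q_enc = (-18.7 μC) + (-11.1 μC) = -2.98e-5 C.
Since E is radial and uniform over the Gaussian sphere, Φ = E·4πr² = Q_enc/ε₀.
E = |Q_enc|/(4πε₀r²) = (2.98e-5)/(4π·8.85×10^-12·(0.146)²) = 1.26e7 N/C.

1.26×10^7 N/C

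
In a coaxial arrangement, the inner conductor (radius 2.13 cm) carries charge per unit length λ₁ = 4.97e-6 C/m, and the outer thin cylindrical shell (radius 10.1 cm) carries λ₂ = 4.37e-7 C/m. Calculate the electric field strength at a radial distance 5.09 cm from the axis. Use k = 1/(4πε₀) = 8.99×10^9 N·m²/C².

E ≈ 1.76×10^6 N/C

Coaxial Gaussian cylinder, radius r = 5.09 cm, length L (between the conductors, 2.13 cm < r < 10.1 cm).
The shell at 10.1 cm lies outside the Gaussian surface, so λ_enc = λ₁ = 4.97×10^-6 C/m.
Applying ∮E·dA = Q_enc/ε₀ with the end caps contributing no flux:
E = 2k|λ_enc|/r = 2(8.99×10^9)(4.97×10^-6)/(0.0509) = 1.76×10^6 N/C.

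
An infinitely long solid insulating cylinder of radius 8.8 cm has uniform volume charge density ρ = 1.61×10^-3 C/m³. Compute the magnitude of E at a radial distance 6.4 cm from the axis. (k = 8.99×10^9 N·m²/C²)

Coaxial Gaussian cylinder, radius r = 6.4 cm, length L (r < R).
Charge inside radius r per length L is ρ·πr²·L, so λ_enc = ρπr² = 2.072e-5 C/m.
Gauss's law: E·2πrL = λ_enc L/ε₀.
E = 2k|λ_enc|/r = 2(8.99×10^9)(2.072×10^-5)/(0.064) = 5.82×10^6 N/C.

|E| ≈ 5.82×10^6 N/C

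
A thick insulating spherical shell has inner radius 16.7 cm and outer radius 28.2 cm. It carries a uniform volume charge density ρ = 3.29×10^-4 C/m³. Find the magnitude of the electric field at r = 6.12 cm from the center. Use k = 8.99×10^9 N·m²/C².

|E| = 0 N/C

Symmetry ⇒ E = E(r) r̂. Gaussian sphere of radius r = 6.12 cm (r < 16.7 cm, inside the empty cavity).
No charge is enclosed, so by Gauss's law E·4πr² = 0 ⇒ E = 0.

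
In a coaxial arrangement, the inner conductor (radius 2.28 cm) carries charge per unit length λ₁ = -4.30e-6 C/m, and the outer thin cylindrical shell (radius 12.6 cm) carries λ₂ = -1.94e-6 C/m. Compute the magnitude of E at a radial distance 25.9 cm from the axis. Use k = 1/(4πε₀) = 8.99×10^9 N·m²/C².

|E| ≈ 4.33×10^5 N/C

By cylindrical symmetry E is radial; use a coaxial Gaussian cylinder of radius 25.9 cm and length L (r > 12.6 cm, enclosing both).
λ_enc = λ₁ + λ₂ = (-4.30e-6) + (-1.94×10^-6) = -6.24e-6 C/m.
Gauss's law: E·2πrL = λ_enc L/ε₀.
E = 2k|λ_enc|/r = 2(8.99×10^9)(6.24×10^-6)/(0.259) = 4.33×10^5 N/C.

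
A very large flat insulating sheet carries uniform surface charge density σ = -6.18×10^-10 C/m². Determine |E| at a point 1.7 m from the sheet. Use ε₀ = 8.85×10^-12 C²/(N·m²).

|E| = 34.9 N/C

Choose a cylindrical pillbox piercing the sheet, end faces (area A) parallel to it.
Flux Φ = 2EA and Q_enc = σA, so 2EA = σA/ε₀ ⇒ E = |σ|/(2ε₀), independent of distance.
E = |σ|/(2ε₀) = (6.18×10^-10)/(2·8.85×10^-12) = 34.9 N/C.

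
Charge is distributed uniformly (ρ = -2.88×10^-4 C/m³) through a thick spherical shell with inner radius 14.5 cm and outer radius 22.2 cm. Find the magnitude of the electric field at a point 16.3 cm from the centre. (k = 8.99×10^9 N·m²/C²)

5.23×10^5 N/C

By spherical symmetry E is radial; choose a Gaussian sphere of radius r = 16.3 cm (within the shell material, 14.5 cm < r < 22.2 cm).
Only the shell between 14.5 cm and r is enclosed: Q_enc = ρ·(4π/3)(r³ − a³) = (-2.88×10^-4)·(4π/3)·((0.163)³ − (0.145)³) = -1.547×10^-6 C.
Since E is radial and uniform over the Gaussian sphere, Φ = E·4πr² = Q_enc/ε₀.
E = k|Q_enc|/r² = (8.99×10^9)(1.547e-6)/(0.163)² = 5.23e5 N/C.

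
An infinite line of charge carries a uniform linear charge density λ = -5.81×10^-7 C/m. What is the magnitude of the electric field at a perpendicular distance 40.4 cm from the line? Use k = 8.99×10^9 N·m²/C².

Choose a coaxial cylinder of radius r = 40.4 cm (arbitrary length L) as the Gaussian surface.
Q_enc = λL, so λ_enc = -5.81×10^-7 C/m.
Applying ∮E·dA = Q_enc/ε₀ with the end caps contributing no flux:
E = 2k|λ_enc|/r = 2(8.99×10^9)(5.81e-7)/(0.404) = 2.59e4 N/C.

2.59×10^4 N/C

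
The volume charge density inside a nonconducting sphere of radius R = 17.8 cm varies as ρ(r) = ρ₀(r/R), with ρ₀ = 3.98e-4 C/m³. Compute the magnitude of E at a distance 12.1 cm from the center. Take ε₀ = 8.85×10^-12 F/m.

Take a concentric spherical Gaussian surface of radius r = 12.1 cm (r < R).
Integrate the density: Q_enc = 4π ∫₀^r ρ₀(r'/R)^1 r'² dr' = 4πρ₀ r^4/(4·R) = 1.506e-6 C.
Since E is radial and uniform over the Gaussian sphere, Φ = E·4πr² = Q_enc/ε₀.
E = |Q_enc|/(4πε₀r²) = (1.506×10^-6)/(4π·8.85×10^-12·(0.121)²) = 9.25×10^5 N/C.

9.25×10^5 N/C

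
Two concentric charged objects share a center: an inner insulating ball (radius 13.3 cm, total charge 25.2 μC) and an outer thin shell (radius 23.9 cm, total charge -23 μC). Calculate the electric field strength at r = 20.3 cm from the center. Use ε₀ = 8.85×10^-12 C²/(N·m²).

Use a concentric Gaussian sphere at r = 20.3 cm (between the bodies, 13.3 cm < r < 23.9 cm).
The shell at 23.9 cm lies outside the Gaussian surface, so Q_enc = 25.2 μC = 2.52×10^-5 C.
By Gauss's law, ∮E·dA = E·4πr² = Q_enc/ε₀.
E = |Q_enc|/(4πε₀r²) = (2.52×10^-5)/(4π·8.85×10^-12·(0.203)²) = 5.50×10^6 N/C.

|E| = 5.50×10^6 N/C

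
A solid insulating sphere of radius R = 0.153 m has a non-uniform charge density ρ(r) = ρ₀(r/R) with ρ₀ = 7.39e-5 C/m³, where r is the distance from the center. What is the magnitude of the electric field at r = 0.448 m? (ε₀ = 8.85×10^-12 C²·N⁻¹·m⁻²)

E ≈ 3.73×10^4 V/m

Use a concentric Gaussian sphere at r = 0.448 m (r > R, all charge enclosed).
Q_enc = 4π ∫₀^R ρ₀(r'/R)^1 r'² dr' = 4πρ₀R³/4 = 8.315e-7 C.
Applying ∮E·dA = Q_enc/ε₀ with Φ = E(4πr²):
E = |Q_enc|/(4πε₀r²) = (8.315e-7)/(4π·8.85×10^-12·(0.448)²) = 3.73×10^4 N/C.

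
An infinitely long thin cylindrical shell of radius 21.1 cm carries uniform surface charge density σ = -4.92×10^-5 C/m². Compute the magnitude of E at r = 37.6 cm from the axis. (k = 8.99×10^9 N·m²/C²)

Coaxial Gaussian cylinder, radius r = 37.6 cm, length L (r > 21.1 cm).
The whole shell is enclosed: λ_enc = σ·2πR = (-4.92×10^-5)·2π·(0.211) = -6.523×10^-5 C/m.
Gauss's law: E·2πrL = λ_enc L/ε₀.
E = 2k|λ_enc|/r = 2(8.99×10^9)(6.523×10^-5)/(0.376) = 3.12e6 N/C.

3.12e6 V/m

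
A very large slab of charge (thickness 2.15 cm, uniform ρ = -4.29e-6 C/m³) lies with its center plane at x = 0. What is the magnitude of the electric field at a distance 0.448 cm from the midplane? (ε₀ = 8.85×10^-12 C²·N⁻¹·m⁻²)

E ≈ 2.17×10^3 V/m

By symmetry E is perpendicular to the slab. A Gaussian pillbox from −0.448 cm to +0.448 cm (face area A) lies entirely within the slab.
Q_enc = ρ·(2x)·A and flux = 2EA, so 2EA = 2ρxA/ε₀ ⇒ E = |ρ|x/ε₀.
E = (4.29×10^-6)(0.00448)/(8.85×10^-12) = 2.17×10^3 N/C.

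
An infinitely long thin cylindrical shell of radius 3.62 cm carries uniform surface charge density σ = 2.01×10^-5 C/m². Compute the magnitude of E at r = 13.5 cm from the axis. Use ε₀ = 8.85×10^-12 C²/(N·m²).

By cylindrical symmetry E is radial; use a coaxial Gaussian cylinder of radius 13.5 cm and length L (r > 3.62 cm).
The whole shell is enclosed: λ_enc = σ·2πR = (2.01e-5)·2π·(0.0362) = 4.572×10^-6 C/m.
Since E is radial and uniform over the curved surface, Φ = E·2πrL = Q_enc/ε₀ = λ_enc L/ε₀.
E = |λ_enc|/(2πε₀r) = (4.572×10^-6)/(2π·8.85×10^-12·0.135) = 6.09×10^5 N/C.

6.09×10^5 N/C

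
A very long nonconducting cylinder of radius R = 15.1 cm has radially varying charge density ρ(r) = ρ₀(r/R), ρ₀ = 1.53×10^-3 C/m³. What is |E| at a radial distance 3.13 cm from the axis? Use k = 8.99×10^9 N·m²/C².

|E| ≈ 3.74×10^5 V/m

Take a coaxial cylindrical Gaussian surface of radius r = 3.13 cm and length L (r < R).
Integrating ρ over the cross-section to radius r: λ_enc = (2πρ₀/R) ∫₀^r r'^2 dr' = 2πρ₀ r^3/(3·R) = 6.507×10^-7 C/m.
Applying ∮E·dA = Q_enc/ε₀ with the end caps contributing no flux:
E = 2k|λ_enc|/r = 2(8.99×10^9)(6.507×10^-7)/(0.0313) = 3.74×10^5 N/C.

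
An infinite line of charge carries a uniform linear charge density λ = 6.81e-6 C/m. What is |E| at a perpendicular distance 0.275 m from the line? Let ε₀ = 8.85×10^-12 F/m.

4.45×10^5 N/C

By cylindrical symmetry E is radial; use a coaxial Gaussian cylinder of radius 0.275 m and length L.
Q_enc = λL, so λ_enc = 6.81×10^-6 C/m.
By Gauss's law (flux through the curved wall only), E·2πrL = λ_enc L/ε₀.
E = |λ_enc|/(2πε₀r) = (6.81×10^-6)/(2π·8.85×10^-12·0.275) = 4.45×10^5 N/C.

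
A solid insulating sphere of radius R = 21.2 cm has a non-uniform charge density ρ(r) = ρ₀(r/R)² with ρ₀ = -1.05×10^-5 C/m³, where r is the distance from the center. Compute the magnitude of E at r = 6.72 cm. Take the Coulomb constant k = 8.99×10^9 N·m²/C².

By spherical symmetry E is radial; choose a Gaussian sphere of radius r = 6.72 cm (r < R).
Integrate the density: Q_enc = 4π ∫₀^r ρ₀(r'/R)^2 r'² dr' = 4πρ₀ r^5/(5·R²) = -8.046×10^-10 C.
Applying ∮E·dA = Q_enc/ε₀ with Φ = E(4πr²):
E = k|Q_enc|/r² = (8.99×10^9)(8.046×10^-10)/(0.0672)² = 1.60e3 N/C.

|E| ≈ 1.60×10^3 N/C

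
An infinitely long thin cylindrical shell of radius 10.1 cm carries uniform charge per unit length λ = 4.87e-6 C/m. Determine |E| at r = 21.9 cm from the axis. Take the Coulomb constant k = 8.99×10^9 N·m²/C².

E ≈ 4.00×10^5 N/C

By cylindrical symmetry E is radial; use a coaxial Gaussian cylinder of radius 21.9 cm and length L (r > 10.1 cm).
The full line charge is enclosed: λ_enc = 4.87e-6 C/m.
Since E is radial and uniform over the curved surface, Φ = E·2πrL = Q_enc/ε₀ = λ_enc L/ε₀.
E = 2k|λ_enc|/r = 2(8.99×10^9)(4.87×10^-6)/(0.219) = 4.00×10^5 N/C.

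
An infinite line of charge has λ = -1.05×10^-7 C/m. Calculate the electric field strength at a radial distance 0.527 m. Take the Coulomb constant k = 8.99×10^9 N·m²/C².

|E| ≈ 3.58e3 N/C

Choose a coaxial cylinder of radius r = 0.527 m (arbitrary length L) as the Gaussian surface.
Q_enc = λL, so λ_enc = -1.05e-7 C/m.
Since E is radial and uniform over the curved surface, Φ = E·2πrL = Q_enc/ε₀ = λ_enc L/ε₀.
E = 2k|λ_enc|/r = 2(8.99×10^9)(1.05×10^-7)/(0.527) = 3.58e3 N/C.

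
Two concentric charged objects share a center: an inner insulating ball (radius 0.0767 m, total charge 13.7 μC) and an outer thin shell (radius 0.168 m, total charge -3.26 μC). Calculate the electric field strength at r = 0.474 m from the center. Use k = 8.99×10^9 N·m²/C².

4.18×10^5 V/m

By spherical symmetry E is radial; choose a Gaussian sphere of radius r = 0.474 m (r > 0.168 m, enclosing both).
Q_enc = (13.7 μC) + (-3.26 μC) = 1.044×10^-5 C.
Since E is radial and uniform over the Gaussian sphere, Φ = E·4πr² = Q_enc/ε₀.
E = k|Q_enc|/r² = (8.99×10^9)(1.044×10^-5)/(0.474)² = 4.18×10^5 N/C.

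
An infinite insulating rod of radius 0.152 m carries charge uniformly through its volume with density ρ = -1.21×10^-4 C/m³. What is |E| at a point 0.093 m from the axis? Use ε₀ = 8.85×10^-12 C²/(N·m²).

E = 6.36×10^5 N/C

Choose a coaxial cylinder of radius r = 0.093 m (arbitrary length L) as the Gaussian surface (r < R).
Enclosed charge per unit length: λ_enc = ρ·πr² = (-1.21×10^-4)π(0.093)² = -3.288×10^-6 C/m.
Gauss's law: E·2πrL = λ_enc L/ε₀.
E = |λ_enc|/(2πε₀r) = (3.288×10^-6)/(2π·8.85×10^-12·0.093) = 6.36×10^5 N/C.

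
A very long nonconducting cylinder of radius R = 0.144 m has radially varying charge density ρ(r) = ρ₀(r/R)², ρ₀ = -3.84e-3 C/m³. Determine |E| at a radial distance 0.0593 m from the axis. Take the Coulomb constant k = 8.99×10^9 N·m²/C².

|E| ≈ 1.09×10^6 N/C

Coaxial Gaussian cylinder, radius r = 0.0593 m, length L (r < R).
Integrating ρ over the cross-section to radius r: λ_enc = (2πρ₀/R²) ∫₀^r r'^3 dr' = 2πρ₀ r^4/(4·R²) = -3.597e-6 C/m.
Since E is radial and uniform over the curved surface, Φ = E·2πrL = Q_enc/ε₀ = λ_enc L/ε₀.
E = 2k|λ_enc|/r = 2(8.99×10^9)(3.597×10^-6)/(0.0593) = 1.09e6 N/C.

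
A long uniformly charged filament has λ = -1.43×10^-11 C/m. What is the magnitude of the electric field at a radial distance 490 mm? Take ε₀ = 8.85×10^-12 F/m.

Take a coaxial cylindrical Gaussian surface of radius r = 490 mm and length L.
Q_enc = λL, so λ_enc = -1.43e-11 C/m.
Applying ∮E·dA = Q_enc/ε₀ with the end caps contributing no flux:
E = |λ_enc|/(2πε₀r) = (1.43×10^-11)/(2π·8.85×10^-12·0.49) = 0.525 N/C.

E = 0.525 N/C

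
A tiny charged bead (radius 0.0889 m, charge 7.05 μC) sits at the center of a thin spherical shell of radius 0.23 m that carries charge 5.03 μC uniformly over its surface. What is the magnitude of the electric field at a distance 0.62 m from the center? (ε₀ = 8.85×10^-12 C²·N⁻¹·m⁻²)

|E| ≈ 2.83×10^5 V/m

By spherical symmetry E is radial; choose a Gaussian sphere of radius r = 0.62 m (r > 0.23 m, enclosing both).
Q_enc = (7.05 μC) + (5.03 μC) = 1.208×10^-5 C.
By Gauss's law, ∮E·dA = E·4πr² = Q_enc/ε₀.
E = |Q_enc|/(4πε₀r²) = (1.208×10^-5)/(4π·8.85×10^-12·(0.62)²) = 2.83e5 N/C.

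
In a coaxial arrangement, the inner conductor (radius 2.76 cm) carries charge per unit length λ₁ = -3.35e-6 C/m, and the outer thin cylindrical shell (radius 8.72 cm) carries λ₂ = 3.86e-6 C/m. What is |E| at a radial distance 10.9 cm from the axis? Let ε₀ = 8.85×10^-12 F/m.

Coaxial Gaussian cylinder, radius r = 10.9 cm, length L (r > 8.72 cm, enclosing both).
λ_enc = λ₁ + λ₂ = (-3.35e-6) + (3.86×10^-6) = 5.10×10^-7 C/m.
Gauss's law: E·2πrL = λ_enc L/ε₀.
E = |λ_enc|/(2πε₀r) = (5.10e-7)/(2π·8.85×10^-12·0.109) = 8.41×10^4 N/C.

E = 8.41×10^4 V/m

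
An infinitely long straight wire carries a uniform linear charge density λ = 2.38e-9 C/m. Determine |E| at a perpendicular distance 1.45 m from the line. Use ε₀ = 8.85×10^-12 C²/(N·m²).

Coaxial Gaussian cylinder, radius r = 1.45 m, length L.
Q_enc = λL, so λ_enc = 2.38e-9 C/m.
Applying ∮E·dA = Q_enc/ε₀ with the end caps contributing no flux:
E = |λ_enc|/(2πε₀r) = (2.38e-9)/(2π·8.85×10^-12·1.45) = 29.5 N/C.

29.5 V/m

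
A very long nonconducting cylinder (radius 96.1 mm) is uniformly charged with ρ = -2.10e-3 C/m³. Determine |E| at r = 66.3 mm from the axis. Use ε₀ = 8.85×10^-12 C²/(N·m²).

|E| = 7.87e6 N/C

Choose a coaxial cylinder of radius r = 66.3 mm (arbitrary length L) as the Gaussian surface (r < R).
Charge inside radius r per length L is ρ·πr²·L, so λ_enc = ρπr² = -2.90e-5 C/m.
Gauss's law: E·2πrL = λ_enc L/ε₀.
E = |λ_enc|/(2πε₀r) = (2.90e-5)/(2π·8.85×10^-12·0.0663) = 7.87×10^6 N/C.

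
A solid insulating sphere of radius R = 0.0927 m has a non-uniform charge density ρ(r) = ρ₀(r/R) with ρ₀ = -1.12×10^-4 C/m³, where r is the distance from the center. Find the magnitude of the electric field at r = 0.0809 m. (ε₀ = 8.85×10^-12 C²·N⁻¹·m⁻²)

By spherical symmetry E is radial; choose a Gaussian sphere of radius r = 0.0809 m (r < R).
Integrate the density: Q_enc = 4π ∫₀^r ρ₀(r'/R)^1 r'² dr' = 4πρ₀ r^4/(4·R) = -1.626e-7 C.
Applying ∮E·dA = Q_enc/ε₀ with Φ = E(4πr²):
E = |Q_enc|/(4πε₀r²) = (1.626×10^-7)/(4π·8.85×10^-12·(0.0809)²) = 2.23×10^5 N/C.

|E| ≈ 2.23e5 N/C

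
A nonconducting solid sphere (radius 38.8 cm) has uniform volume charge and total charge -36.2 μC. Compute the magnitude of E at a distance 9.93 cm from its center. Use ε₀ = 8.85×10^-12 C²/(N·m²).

|E| = 5.53e5 V/m

Symmetry ⇒ E = E(r) r̂. Gaussian sphere of radius r = 9.93 cm (r < R).
Only the charge within r is enclosed: Q_enc = Q·(r/R)³ = (-36.2 μC)·(9.93 cm/38.8 cm)³ = -6.068e-7 C.
By Gauss's law, ∮E·dA = E·4πr² = Q_enc/ε₀.
E = |Q_enc|/(4πε₀r²) = (6.068×10^-7)/(4π·8.85×10^-12·(0.0993)²) = 5.53×10^5 N/C.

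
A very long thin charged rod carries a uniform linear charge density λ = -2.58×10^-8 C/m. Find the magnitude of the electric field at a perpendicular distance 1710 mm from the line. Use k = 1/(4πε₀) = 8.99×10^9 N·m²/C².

Take a coaxial cylindrical Gaussian surface of radius r = 1710 mm and length L.
Q_enc = λL, so λ_enc = -2.58e-8 C/m.
Applying ∮E·dA = Q_enc/ε₀ with the end caps contributing no flux:
E = 2k|λ_enc|/r = 2(8.99×10^9)(2.58e-8)/(1.71) = 271 N/C.

E = 271 V/m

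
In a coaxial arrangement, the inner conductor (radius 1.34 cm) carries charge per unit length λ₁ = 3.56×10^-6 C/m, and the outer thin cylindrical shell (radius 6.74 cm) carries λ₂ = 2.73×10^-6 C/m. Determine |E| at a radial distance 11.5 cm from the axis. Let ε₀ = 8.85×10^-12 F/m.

Coaxial Gaussian cylinder, radius r = 11.5 cm, length L (r > 6.74 cm, enclosing both).
λ_enc = λ₁ + λ₂ = (3.56×10^-6) + (2.73×10^-6) = 6.29×10^-6 C/m.
Since E is radial and uniform over the curved surface, Φ = E·2πrL = Q_enc/ε₀ = λ_enc L/ε₀.
E = |λ_enc|/(2πε₀r) = (6.29×10^-6)/(2π·8.85×10^-12·0.115) = 9.84×10^5 N/C.

E ≈ 9.84×10^5 V/m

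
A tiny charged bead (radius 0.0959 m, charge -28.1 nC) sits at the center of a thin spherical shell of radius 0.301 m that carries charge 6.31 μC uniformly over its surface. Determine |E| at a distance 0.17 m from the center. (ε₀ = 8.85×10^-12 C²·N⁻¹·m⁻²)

E = 8.74×10^3 N/C

By spherical symmetry E is radial; choose a Gaussian sphere of radius r = 0.17 m (between the bodies, 0.0959 m < r < 0.301 m).
The shell at 0.301 m lies outside the Gaussian surface, so Q_enc = -28.1 nC = -2.81e-8 C.
Since E is radial and uniform over the Gaussian sphere, Φ = E·4πr² = Q_enc/ε₀.
E = |Q_enc|/(4πε₀r²) = (2.81×10^-8)/(4π·8.85×10^-12·(0.17)²) = 8.74e3 N/C.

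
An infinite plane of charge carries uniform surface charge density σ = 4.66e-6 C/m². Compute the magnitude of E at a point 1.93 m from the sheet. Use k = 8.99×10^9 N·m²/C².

|E| = 2.63×10^5 N/C

Choose a cylindrical pillbox piercing the sheet, end faces (area A) parallel to it.
Flux Φ = 2EA and Q_enc = σA, so 2EA = σA/ε₀ ⇒ E = |σ|/(2ε₀), independent of distance.
E = 2πk|σ| = 2π(8.99×10^9)(4.66×10^-6) = 2.63×10^5 N/C.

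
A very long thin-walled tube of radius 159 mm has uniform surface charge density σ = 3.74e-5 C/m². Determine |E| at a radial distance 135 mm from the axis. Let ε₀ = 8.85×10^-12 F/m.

|E| = 0 N/C

Take a coaxial cylindrical Gaussian surface of radius r = 135 mm and length L (r < 159 mm, inside the shell).
No charge is enclosed, so Gauss's law gives E·2πrL = 0 ⇒ E = 0.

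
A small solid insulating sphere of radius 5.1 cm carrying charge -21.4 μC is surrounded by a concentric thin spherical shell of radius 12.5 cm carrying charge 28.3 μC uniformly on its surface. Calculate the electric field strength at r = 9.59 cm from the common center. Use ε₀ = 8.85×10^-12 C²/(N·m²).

By spherical symmetry E is radial; choose a Gaussian sphere of radius r = 9.59 cm (between the bodies, 5.1 cm < r < 12.5 cm).
Only the inner charge is enclosed; the outer shell contributes nothing inside itself. Q_enc = -21.4 μC = -2.14e-5 C.
By Gauss's law, ∮E·dA = E·4πr² = Q_enc/ε₀.
E = |Q_enc|/(4πε₀r²) = (2.14e-5)/(4π·8.85×10^-12·(0.0959)²) = 2.09e7 N/C.

|E| ≈ 2.09×10^7 N/C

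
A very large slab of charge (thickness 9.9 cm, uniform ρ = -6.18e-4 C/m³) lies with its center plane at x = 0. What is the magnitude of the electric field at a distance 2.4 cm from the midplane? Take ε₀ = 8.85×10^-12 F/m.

By symmetry E is perpendicular to the slab. A Gaussian pillbox from −2.4 cm to +2.4 cm (face area A) lies entirely within the slab.
Q_enc = ρ·(2x)·A and flux = 2EA, so 2EA = 2ρxA/ε₀ ⇒ E = |ρ|x/ε₀.
E = (6.18e-4)(0.024)/(8.85×10^-12) = 1.68×10^6 N/C.

1.68e6 N/C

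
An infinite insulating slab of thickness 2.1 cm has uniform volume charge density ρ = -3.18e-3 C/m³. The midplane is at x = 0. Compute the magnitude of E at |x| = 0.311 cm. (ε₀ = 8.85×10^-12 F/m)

By symmetry E is perpendicular to the slab. A Gaussian pillbox from −0.311 cm to +0.311 cm (face area A) lies entirely within the slab.
Q_enc = ρ·(2x)·A and flux = 2EA, so 2EA = 2ρxA/ε₀ ⇒ E = |ρ|x/ε₀.
E = (3.18×10^-3)(0.00311)/(8.85×10^-12) = 1.12e6 N/C.

E ≈ 1.12×10^6 N/C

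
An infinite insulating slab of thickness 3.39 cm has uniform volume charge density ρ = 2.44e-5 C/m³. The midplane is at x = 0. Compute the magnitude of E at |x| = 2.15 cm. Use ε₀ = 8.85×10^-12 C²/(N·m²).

The point |x| = 2.15 cm lies outside the slab (half-thickness 0.01695 m). A symmetric pillbox spanning the full slab encloses Q_enc = ρ·d·A.
Flux = 2EA ⇒ E = |ρ|d/(2ε₀), independent of distance outside.
E = (2.44×10^-5)(0.0339)/(2·8.85×10^-12) = 4.67×10^4 N/C.

4.67e4 N/C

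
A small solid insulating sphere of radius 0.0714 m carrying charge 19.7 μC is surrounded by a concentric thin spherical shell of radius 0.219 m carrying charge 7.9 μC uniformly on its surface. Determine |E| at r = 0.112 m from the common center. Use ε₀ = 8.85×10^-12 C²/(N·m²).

Symmetry ⇒ E = E(r) r̂. Gaussian sphere of radius r = 0.112 m (between the bodies, 0.0714 m < r < 0.219 m).
Only the inner charge is enclosed; the outer shell contributes nothing inside itself. Q_enc = 19.7 μC = 1.97×10^-5 C.
By Gauss's law, ∮E·dA = E·4πr² = Q_enc/ε₀.
E = |Q_enc|/(4πε₀r²) = (1.97×10^-5)/(4π·8.85×10^-12·(0.112)²) = 1.41e7 N/C.

E ≈ 1.41×10^7 N/C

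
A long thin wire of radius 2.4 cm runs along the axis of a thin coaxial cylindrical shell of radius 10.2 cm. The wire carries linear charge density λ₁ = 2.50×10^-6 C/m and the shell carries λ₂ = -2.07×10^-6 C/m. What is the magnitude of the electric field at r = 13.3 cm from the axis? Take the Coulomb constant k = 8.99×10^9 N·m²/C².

E = 5.81×10^4 N/C

Coaxial Gaussian cylinder, radius r = 13.3 cm, length L (r > 10.2 cm, enclosing both).
λ_enc = λ₁ + λ₂ = (2.50×10^-6) + (-2.07×10^-6) = 4.30e-7 C/m.
Applying ∮E·dA = Q_enc/ε₀ with the end caps contributing no flux:
E = 2k|λ_enc|/r = 2(8.99×10^9)(4.30e-7)/(0.133) = 5.81e4 N/C.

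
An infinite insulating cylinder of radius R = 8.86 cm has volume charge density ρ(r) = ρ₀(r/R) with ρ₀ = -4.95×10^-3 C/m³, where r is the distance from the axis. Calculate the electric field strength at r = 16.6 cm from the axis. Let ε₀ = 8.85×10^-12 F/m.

|E| ≈ 8.82×10^6 N/C

Take a coaxial cylindrical Gaussian surface of radius r = 16.6 cm and length L (r > R, full charge per length enclosed).
λ_enc = 2π ∫₀^R ρ₀(r'/R)^1 r' dr' = 2πρ₀R²/3 = -8.138e-5 C/m.
Since E is radial and uniform over the curved surface, Φ = E·2πrL = Q_enc/ε₀ = λ_enc L/ε₀.
E = |λ_enc|/(2πε₀r) = (8.138e-5)/(2π·8.85×10^-12·0.166) = 8.82e6 N/C.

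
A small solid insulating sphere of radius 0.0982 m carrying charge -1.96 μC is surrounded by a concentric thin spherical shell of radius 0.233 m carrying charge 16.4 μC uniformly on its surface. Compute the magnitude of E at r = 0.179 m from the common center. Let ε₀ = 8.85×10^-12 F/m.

By spherical symmetry E is radial; choose a Gaussian sphere of radius r = 0.179 m (between the bodies, 0.0982 m < r < 0.233 m).
Only the inner charge is enclosed; the outer shell contributes nothing inside itself. Q_enc = -1.96 μC = -1.96e-6 C.
By Gauss's law, ∮E·dA = E·4πr² = Q_enc/ε₀.
E = |Q_enc|/(4πε₀r²) = (1.96×10^-6)/(4π·8.85×10^-12·(0.179)²) = 5.50×10^5 N/C.

|E| ≈ 5.50×10^5 N/C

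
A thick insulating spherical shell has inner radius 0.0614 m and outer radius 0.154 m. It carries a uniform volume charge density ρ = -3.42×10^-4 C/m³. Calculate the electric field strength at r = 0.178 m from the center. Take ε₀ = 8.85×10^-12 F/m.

Use a concentric Gaussian sphere at r = 0.178 m (r > 0.154 m, enclosing the whole shell).
Q_enc = ρ·(4π/3)(b³ − a³) = (-3.42e-4)·(4π/3)·((0.154)³ − (0.0614)³) = -4.901×10^-6 C.
Applying ∮E·dA = Q_enc/ε₀ with Φ = E(4πr²):
E = |Q_enc|/(4πε₀r²) = (4.901e-6)/(4π·8.85×10^-12·(0.178)²) = 1.39×10^6 N/C.

|E| = 1.39×10^6 V/m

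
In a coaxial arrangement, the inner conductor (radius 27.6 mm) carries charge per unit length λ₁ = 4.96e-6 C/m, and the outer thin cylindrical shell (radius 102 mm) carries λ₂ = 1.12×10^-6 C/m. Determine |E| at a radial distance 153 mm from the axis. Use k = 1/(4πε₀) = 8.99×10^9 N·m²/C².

7.14×10^5 N/C

Coaxial Gaussian cylinder, radius r = 153 mm, length L (r > 102 mm, enclosing both).
λ_enc = λ₁ + λ₂ = (4.96×10^-6) + (1.12e-6) = 6.08e-6 C/m.
By Gauss's law (flux through the curved wall only), E·2πrL = λ_enc L/ε₀.
E = 2k|λ_enc|/r = 2(8.99×10^9)(6.08e-6)/(0.153) = 7.14×10^5 N/C.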